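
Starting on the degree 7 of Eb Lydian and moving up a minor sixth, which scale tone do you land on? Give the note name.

The scale is Eb F G A Bb C D.
The degree 7 is D; a minor sixth above that is Bb — scale degree 5.

Bb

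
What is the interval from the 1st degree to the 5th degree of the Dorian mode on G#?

perfect 5th

G# dorian: G# A# B C# D# E# F#.
The 1st degree is G# and the 5th scale degree is D#.
G# up to D# spans 5 letter names and 7 semitones — a perfect fifth.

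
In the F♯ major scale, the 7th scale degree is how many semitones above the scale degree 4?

The scale is F♯ G♯ A♯ B C♯ D♯ E♯.
B up to E♯ is an augmented fourth — 6 semitones.

6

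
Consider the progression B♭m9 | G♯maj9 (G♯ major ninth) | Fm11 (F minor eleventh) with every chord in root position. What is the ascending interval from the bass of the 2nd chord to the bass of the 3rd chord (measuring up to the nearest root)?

diminished 7th

The roots are G♯ and F.
G♯ up to F is 9 semitones, a whole step narrower than a major seventh, so the interval is diminished.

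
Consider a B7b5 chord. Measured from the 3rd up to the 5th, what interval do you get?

B dominant seventh flat five: B, D♯, F, A.
That puts D♯ below F.
From D♯ to F: 2 semitones over a third = diminished.

diminished third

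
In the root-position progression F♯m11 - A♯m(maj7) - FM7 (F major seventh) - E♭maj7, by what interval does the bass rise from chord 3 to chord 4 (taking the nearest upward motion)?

The roots are F and E♭.
F up to E♭ is 10 semitones, a half step narrower than a major seventh, so the interval is minor.

minor 7th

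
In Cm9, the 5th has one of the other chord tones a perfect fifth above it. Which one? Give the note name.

D

Cm9: C-Eb-G-Bb-D.
The 5th is G. A perfect fifth above G is D.
D is the chord's 9th.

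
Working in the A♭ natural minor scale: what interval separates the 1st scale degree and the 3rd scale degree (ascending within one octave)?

A♭ natural minor: A♭ B♭ C♭ D♭ E♭ F♭ G♭.
The 1st scale degree is A♭ and the 3rd degree is C♭.
A♭ up to C♭ is 3 semitones, a half step narrower than a major third, so the interval is minor.

minor third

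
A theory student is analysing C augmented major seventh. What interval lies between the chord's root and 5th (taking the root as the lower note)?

C+maj7 (C augmented major seventh): C–E–G♯–B.
So we need the interval from C up to G♯.
5 letter names make it a fifth; at 8 semitones (a half step wider than perfect) the quality is augmented.

A5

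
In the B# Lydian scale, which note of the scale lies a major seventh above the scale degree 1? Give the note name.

The scale is B# C## D## E## F## G## A##.
The scale degree 1 is B#; a major seventh above that is A## — scale degree 7.

A##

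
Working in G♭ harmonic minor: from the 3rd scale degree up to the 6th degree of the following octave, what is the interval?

perfect eleventh

G♭ harmonic minor: G♭ A♭ B𝄫 C♭ D♭ E𝄫 F.
That puts B𝄫 below E𝄫.
B𝄫 up to E𝄫 spans 11 letter names and 17 semitones — a perfect eleventh.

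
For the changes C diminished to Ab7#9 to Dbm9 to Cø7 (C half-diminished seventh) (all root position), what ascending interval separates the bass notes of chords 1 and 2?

The roots are C and Ab.
From C to Ab: 8 semitones over a sixth = minor.

m6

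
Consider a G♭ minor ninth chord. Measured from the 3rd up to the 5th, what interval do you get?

G♭m9 (G♭ minor ninth): G♭, B𝄫, D♭, F♭, A♭.
That puts B𝄫 below D♭.
From B𝄫 to D♭ is 4 semitones, exactly the major third.

M3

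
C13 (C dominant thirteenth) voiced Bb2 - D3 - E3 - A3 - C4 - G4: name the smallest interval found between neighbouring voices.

major second

Adjacent intervals: Bb2→D3 = major third; D3→E3 = major second; E3→A3 = perfect fourth; A3→C4 = minor third; C4→G4 = perfect fifth.
The smallest is D3 to E3, a major second (2 semitones).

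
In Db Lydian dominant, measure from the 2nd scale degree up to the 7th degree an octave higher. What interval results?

Db lydian dominant: Db Eb F G Ab Bb Cb.
2nd scale degree = Eb; 7th degree (up an octave) = Cb.
From Eb to Cb: 20 semitones over a thirteenth = minor.

minor thirteenth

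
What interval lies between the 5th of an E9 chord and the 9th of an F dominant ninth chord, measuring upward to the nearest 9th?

minor sixth

E9 has B as its 5th, and F dominant ninth has G as its 9th.
6 letter names make it a sixth; at 8 semitones (a half step narrower than major) the quality is minor.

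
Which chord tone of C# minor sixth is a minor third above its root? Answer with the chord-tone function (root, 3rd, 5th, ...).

C# minor sixth is spelled C#, E, G#, A#.
The root is C#. A minor third above C# is E.
E is the chord's 3rd.

3rd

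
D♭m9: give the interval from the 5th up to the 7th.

minor third

The chord tones of D♭m9 (D♭ minor ninth) are D♭-F♭-A♭-C♭-E♭.
5th = A♭; 7th = C♭.
3 letter names make it a third; at 3 semitones (a half step narrower than major) the quality is minor.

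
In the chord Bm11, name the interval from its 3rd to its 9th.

The chord tones of Bm11 (B minor eleventh) are B, D, F#, A, C#, E.
So we need the interval from D up to C#.
D up to C# spans 7 letter names and 11 semitones — a major seventh.

M7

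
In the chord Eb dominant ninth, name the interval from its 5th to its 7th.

minor 3rd

Eb9 (Eb dominant ninth): Eb G Bb Db F.
The 5th is Bb and the 7th is Db.
From Bb to Db: 3 semitones over a third = minor.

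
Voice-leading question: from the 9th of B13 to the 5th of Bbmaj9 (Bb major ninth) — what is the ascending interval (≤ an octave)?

d4

The 9th of B13 is C#; the 5th of Bbmaj9 (Bb major ninth) is F.
4 letter names make it a fourth; at 4 semitones (a half step narrower than perfect) the quality is diminished.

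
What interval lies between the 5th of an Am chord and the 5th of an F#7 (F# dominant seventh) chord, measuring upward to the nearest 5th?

M6

The 5th of Am is E; the 5th of F#7 (F# dominant seventh) is C#.
Counting 6 letters and 9 half steps from E gives a major sixth.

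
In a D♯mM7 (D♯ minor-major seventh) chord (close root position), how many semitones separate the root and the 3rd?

3

The chord tones of D♯m(maj7) (D♯ minor-major seventh) are D♯ F♯ A♯ C𝄪.
D♯ to F♯ is a minor third: 3 semitones.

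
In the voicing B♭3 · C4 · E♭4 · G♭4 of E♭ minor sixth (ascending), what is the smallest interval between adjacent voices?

Adjacent intervals: B♭3→C4 = major second; C4→E♭4 = minor third; E♭4→G♭4 = minor third.
The smallest is B♭3 to C4, a major second (2 semitones).

major 2nd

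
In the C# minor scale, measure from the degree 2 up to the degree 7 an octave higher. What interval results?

The scale runs C# D# E F# G# A B.
That puts D# below B.
D# up to B is 20 semitones, a half step narrower than a major thirteenth, so the interval is minor.

minor 13th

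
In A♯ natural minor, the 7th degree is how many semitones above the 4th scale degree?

5

The scale is A♯ B♯ C♯ D♯ E♯ F♯ G♯.
D♯ up to G♯ is a perfect fourth — 5 semitones.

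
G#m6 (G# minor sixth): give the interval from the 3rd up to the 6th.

G#min6 is spelled G#–B–D#–E#.
The 3rd is B and the 6th is E#.
4 letter names make it a fourth; at 6 semitones (a half step wider than perfect) the quality is augmented.

augmented fourth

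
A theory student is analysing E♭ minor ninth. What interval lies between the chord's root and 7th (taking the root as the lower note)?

minor 7th

E♭m9 (E♭ minor ninth) is spelled E♭, G♭, B♭, D♭, F.
So we need the interval from E♭ up to D♭.
E♭ up to D♭ is 10 semitones, a half step narrower than a major seventh, so the interval is minor.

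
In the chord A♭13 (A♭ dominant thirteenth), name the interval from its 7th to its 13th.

major 7th

A♭13: A♭-C-E♭-G♭-B♭-F.
That puts G♭ below F.
Counting 7 letters and 11 half steps from G♭ gives a major seventh.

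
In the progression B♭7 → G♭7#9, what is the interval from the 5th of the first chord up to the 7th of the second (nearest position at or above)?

The 5th of B♭7 is F; the 7th of G♭7#9 is F♭.
From F to F♭: 11 semitones over an octave = diminished.

diminished 8th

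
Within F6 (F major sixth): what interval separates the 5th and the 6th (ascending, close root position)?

F6: F, A, C, D.
5th = C; 6th = D.
C up to D spans 2 letter names and 2 semitones — a major second.

major 2nd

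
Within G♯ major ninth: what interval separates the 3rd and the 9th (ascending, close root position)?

The chord tones of G♯maj9 are G♯-B♯-D♯-F𝄪-A♯.
3rd = B♯; 9th = A♯.
B♯ up to A♯ is 10 semitones, a half step narrower than a major seventh, so the interval is minor.

minor 7th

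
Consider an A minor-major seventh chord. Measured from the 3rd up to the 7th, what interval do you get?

augmented fifth

The chord tones of Am(maj7) (A minor-major seventh) are A C E G#.
So we need the interval from C up to G#.
5 letter names make it a fifth; at 8 semitones (a half step wider than perfect) the quality is augmented.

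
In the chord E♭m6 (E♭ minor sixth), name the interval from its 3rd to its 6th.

augmented fourth

Spelling the chord: E♭ G♭ B♭ C.
That puts G♭ below C.
From G♭ to C: 6 semitones over a fourth = augmented.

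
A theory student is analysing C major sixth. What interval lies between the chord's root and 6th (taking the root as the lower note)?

C6 (C major sixth): C, E, G, A.
The root is C and the 6th is A.
C up to A spans 6 letter names and 9 semitones — a major sixth.

major 6th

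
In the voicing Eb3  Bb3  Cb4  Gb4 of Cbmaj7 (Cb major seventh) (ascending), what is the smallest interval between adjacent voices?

Adjacent intervals: Eb3→Bb3 = perfect fifth; Bb3→Cb4 = minor second; Cb4→Gb4 = perfect fifth.
The smallest is Bb3 to Cb4, a minor second (1 semitone).

m2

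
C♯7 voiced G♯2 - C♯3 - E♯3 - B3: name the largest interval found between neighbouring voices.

Adjacent intervals: G♯2→C♯3 = perfect fourth; C♯3→E♯3 = major third; E♯3→B3 = diminished fifth.
The largest is E♯3 to B3, a diminished fifth (6 semitones).

diminished fifth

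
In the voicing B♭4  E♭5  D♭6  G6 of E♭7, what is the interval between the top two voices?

Those voices are D♭6 and G6.
From D♭ to G: 6 semitones over a fourth = augmented.

augmented fourth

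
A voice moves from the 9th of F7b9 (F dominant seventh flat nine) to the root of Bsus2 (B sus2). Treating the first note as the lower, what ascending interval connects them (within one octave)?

augmented third

F7b9 (F dominant seventh flat nine) has Gb as its 9th, and Bsus2 (B sus2) has B as its root.
Gb up to B is 5 semitones, a half step wider than a major third, so the interval is augmented.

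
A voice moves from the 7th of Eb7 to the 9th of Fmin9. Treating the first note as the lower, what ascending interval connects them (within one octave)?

augmented fourth

The 7th of Eb7 is Db; the 9th of Fmin9 is G.
Db up to G is 6 semitones, a half step wider than a perfect fourth, so the interval is augmented.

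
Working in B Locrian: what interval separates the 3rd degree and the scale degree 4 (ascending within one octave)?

major second

B locrian: B C D E F G A.
The 3rd degree is D and the scale degree 4 is E.
D up to E spans 2 letter names and 2 semitones — a major second.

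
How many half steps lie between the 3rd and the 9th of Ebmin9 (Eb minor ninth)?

The chord tones of Ebmin9 are Eb–Gb–Bb–Db–F.
Gb to F is a major seventh: 11 semitones.

11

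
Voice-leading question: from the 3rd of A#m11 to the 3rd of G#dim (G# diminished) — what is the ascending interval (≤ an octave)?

A#m11 has C# as its 3rd, and G#dim (G# diminished) has B as its 3rd.
From C# to B: 10 semitones over a seventh = minor.

minor seventh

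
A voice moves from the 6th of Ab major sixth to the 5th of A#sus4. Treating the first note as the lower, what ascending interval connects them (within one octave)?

Ab major sixth has F as its 6th, and A#sus4 has E# as its 5th.
From F to E#: 12 semitones over a seventh = augmented.

augmented seventh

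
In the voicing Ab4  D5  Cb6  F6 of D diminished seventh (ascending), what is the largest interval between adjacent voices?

Adjacent intervals: Ab4→D5 = augmented fourth; D5→Cb6 = diminished seventh; Cb6→F6 = augmented fourth.
The largest is D5 to Cb6, a diminished seventh (9 semitones).

diminished seventh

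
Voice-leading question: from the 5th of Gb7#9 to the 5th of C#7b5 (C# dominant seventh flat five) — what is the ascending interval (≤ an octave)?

The 5th of Gb7#9 is Db; the 5th of C#7b5 (C# dominant seventh flat five) is G.
Db up to G is 6 semitones, a half step wider than a perfect fourth, so the interval is augmented.

augmented 4th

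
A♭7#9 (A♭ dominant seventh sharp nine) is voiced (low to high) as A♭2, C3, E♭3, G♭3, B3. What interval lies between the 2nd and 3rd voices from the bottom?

minor 3rd

Those voices are C3 and E♭3.
C up to E♭ is 3 semitones, a half step narrower than a major third, so the interval is minor.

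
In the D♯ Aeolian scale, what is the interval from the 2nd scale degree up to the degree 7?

minor sixth

Spelling the D♯ Aeolian scale: D♯ E♯ F♯ G♯ A♯ B C♯.
So we need the interval from E♯ up to C♯.
6 letter names make it a sixth; at 8 semitones (a half step narrower than major) the quality is minor.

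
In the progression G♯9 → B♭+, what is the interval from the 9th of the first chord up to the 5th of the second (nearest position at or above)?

m6

G♯9 has A♯ as its 9th, and B♭+ has F♯ as its 5th.
From A♯ to F♯: 8 semitones over a sixth = minor.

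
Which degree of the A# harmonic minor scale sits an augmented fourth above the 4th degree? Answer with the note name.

The scale is A# B# C# D# E# F# G##.
The 4th degree is D#; an augmented fourth above that is G## — scale degree 7.

G##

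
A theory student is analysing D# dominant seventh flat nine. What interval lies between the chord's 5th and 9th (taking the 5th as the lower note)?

The chord tones of D#7b9 (D# dominant seventh flat nine) are D# F## A# C# E.
So we need the interval from A# up to E.
5 letter names make it a fifth; at 6 semitones (a half step narrower than perfect) the quality is diminished.

diminished fifth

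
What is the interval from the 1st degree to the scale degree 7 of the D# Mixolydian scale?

minor 7th

The scale runs D# E# F## G# A# B# C#.
The 1st degree is D# and the degree 7 is C#.
From D# to C#: 10 semitones over a seventh = minor.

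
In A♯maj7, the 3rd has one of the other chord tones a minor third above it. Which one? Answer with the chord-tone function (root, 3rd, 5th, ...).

A♯ major seventh is spelled A♯, C𝄪, E♯, G𝄪.
The 3rd is C𝄪. A minor third above C𝄪 is E♯.
E♯ is the chord's 5th.

5th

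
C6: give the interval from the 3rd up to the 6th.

Spelling the chord: C E G A.
3rd = E; 6th = A.
From E to A is 5 semitones, exactly the perfect fourth.

perfect fourth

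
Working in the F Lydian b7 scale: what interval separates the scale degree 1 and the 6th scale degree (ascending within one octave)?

Spelling the F Lydian b7 scale: F G A B C D Eb.
That puts F below D.
From F to D is 9 semitones, exactly the major sixth.

M6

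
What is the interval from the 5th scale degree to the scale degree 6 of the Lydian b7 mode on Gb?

major 2nd

The scale runs Gb Ab Bb C Db Eb Fb.
The 5th scale degree is Db and the scale degree 6 is Eb.
From Db to Eb is 2 semitones, exactly the major second.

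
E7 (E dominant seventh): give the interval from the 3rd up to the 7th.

The chord tones of E7 are E–G#–B–D.
That puts G# below D.
From G# to D: 6 semitones over a fifth = diminished.

diminished fifth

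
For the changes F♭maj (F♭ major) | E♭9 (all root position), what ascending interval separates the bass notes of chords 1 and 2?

M7

The roots are F♭ and E♭.
Counting 7 letters and 11 half steps from F♭ gives a major seventh.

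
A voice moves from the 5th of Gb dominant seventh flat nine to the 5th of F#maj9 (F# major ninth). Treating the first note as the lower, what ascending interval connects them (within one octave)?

Gb dominant seventh flat nine has Db as its 5th, and F#maj9 (F# major ninth) has C# as its 5th.
7 letter names make it a seventh; at 12 semitones (a half step wider than major) the quality is augmented.

A7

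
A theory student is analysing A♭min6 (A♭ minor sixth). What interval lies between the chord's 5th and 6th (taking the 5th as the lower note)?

major second

A♭m6 (A♭ minor sixth) is spelled A♭-C♭-E♭-F.
So we need the interval from E♭ up to F.
Counting 2 letters and 2 half steps from E♭ gives a major second.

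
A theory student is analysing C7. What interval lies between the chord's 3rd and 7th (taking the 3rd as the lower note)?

The chord tones of C7 (C dominant seventh) are C E G Bb.
3rd = E; 7th = Bb.
E up to Bb is 6 semitones, a half step narrower than a perfect fifth, so the interval is diminished.

diminished fifth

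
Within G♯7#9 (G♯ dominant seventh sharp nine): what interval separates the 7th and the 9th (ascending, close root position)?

augmented third

The chord tones of G♯7#9 are G♯, B♯, D♯, F♯, A𝄪.
7th = F♯; 9th = A𝄪.
From F♯ to A𝄪: 5 semitones over a third = augmented.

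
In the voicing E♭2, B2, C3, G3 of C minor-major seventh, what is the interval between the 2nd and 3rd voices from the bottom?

minor 2nd

Those voices are B2 and C3.
2 letter names make it a second; at 1 semitone (a half step narrower than major) the quality is minor.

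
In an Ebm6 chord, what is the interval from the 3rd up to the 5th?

major third

The chord tones of Ebm6 are Eb Gb Bb C.
3rd = Gb; 5th = Bb.
Gb up to Bb spans 3 letter names and 4 semitones — a major third.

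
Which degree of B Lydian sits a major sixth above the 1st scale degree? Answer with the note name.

G#

The scale is B C♯ D♯ E♯ F♯ G♯ A♯.
The 1st scale degree is B; a major sixth above that is G♯ — scale degree 6.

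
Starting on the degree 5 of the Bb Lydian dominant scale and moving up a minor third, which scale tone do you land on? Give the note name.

The scale is Bb C D E F G Ab.
The degree 5 is F; a minor third above that is Ab — scale degree 7.

Ab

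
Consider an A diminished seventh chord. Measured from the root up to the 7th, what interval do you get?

diminished seventh

Adim7 (A diminished seventh) is spelled A–C–Eb–Gb.
That puts A below Gb.
A up to Gb is 9 semitones, a whole step narrower than a major seventh, so the interval is diminished.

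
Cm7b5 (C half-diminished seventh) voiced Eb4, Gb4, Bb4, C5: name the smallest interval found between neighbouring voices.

M2

Adjacent intervals: Eb4→Gb4 = minor third; Gb4→Bb4 = major third; Bb4→C5 = major second.
The smallest is Bb4 to C5, a major second (2 semitones).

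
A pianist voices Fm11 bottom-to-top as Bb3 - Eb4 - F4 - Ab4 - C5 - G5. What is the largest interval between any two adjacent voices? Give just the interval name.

Adjacent intervals: Bb3→Eb4 = perfect fourth; Eb4→F4 = major second; F4→Ab4 = minor third; Ab4→C5 = major third; C5→G5 = perfect fifth.
The largest is C5 to G5, a perfect fifth (7 semitones).

P5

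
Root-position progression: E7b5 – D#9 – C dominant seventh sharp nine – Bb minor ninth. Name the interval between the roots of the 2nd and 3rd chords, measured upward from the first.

diminished seventh

The roots are D# and C.
7 letter names make it a seventh; at 9 semitones (a whole step narrower than major) the quality is diminished.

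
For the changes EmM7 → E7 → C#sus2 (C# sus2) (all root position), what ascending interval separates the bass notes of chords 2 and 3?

The roots are E and C#.
Counting 6 letters and 9 half steps from E gives a major sixth.

major sixth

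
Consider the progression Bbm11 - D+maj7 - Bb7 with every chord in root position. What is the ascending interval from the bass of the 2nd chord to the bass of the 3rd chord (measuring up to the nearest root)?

minor sixth

The roots are D and Bb.
D up to Bb is 8 semitones, a half step narrower than a major sixth, so the interval is minor.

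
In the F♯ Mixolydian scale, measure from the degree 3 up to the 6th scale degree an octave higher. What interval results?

Spelling the F♯ Mixolydian scale: F♯ G♯ A♯ B C♯ D♯ E.
That puts A♯ below D♯.
A♯ up to D♯ spans 11 letter names and 17 semitones — a perfect eleventh.

perfect 11th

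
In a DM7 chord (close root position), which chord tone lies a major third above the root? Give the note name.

Spelling the chord: D F♯ A C♯.
The root is D. A major third above D is F♯.
F♯ is the chord's 3rd.

F#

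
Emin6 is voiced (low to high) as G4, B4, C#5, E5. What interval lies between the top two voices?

Those voices are C#5 and E5.
C# up to E is 3 semitones, a half step narrower than a major third, so the interval is minor.

minor third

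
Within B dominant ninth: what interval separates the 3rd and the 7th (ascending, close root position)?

d5

The chord tones of B dominant ninth are B, D#, F#, A, C#.
The 3rd is D# and the 7th is A.
From D# to A: 6 semitones over a fifth = diminished.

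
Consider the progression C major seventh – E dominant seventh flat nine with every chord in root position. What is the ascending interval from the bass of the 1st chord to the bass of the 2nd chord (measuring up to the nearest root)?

The roots are C and E.
C up to E spans 3 letter names and 4 semitones — a major third.

major 3rd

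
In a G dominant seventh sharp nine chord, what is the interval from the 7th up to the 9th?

augmented third

The chord tones of G7#9 are G B D F A♯.
That puts F below A♯.
3 letter names make it a third; at 5 semitones (a half step wider than major) the quality is augmented.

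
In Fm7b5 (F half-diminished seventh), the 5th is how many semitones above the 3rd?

The chord tones of Fm7b5 are F–Ab–Cb–Eb.
Ab to Cb is a minor third: 3 semitones.

3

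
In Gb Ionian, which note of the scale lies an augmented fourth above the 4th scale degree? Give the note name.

F

The scale is Gb Ab Bb Cb Db Eb F.
The 4th scale degree is Cb; an augmented fourth above that is F — scale degree 7.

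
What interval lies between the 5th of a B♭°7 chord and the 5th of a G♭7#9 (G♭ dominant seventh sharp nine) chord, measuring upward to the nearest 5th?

major sixth

The 5th of B♭°7 is F♭; the 5th of G♭7#9 (G♭ dominant seventh sharp nine) is D♭.
Counting 6 letters and 9 half steps from F♭ gives a major sixth.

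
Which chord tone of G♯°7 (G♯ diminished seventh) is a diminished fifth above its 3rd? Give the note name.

F

G♯ diminished seventh is spelled G♯, B, D, F.
The 3rd is B. A diminished fifth above B is F.
F is the chord's 7th.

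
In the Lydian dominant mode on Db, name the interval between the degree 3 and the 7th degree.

diminished 5th

Db lydian dominant: Db Eb F G Ab Bb Cb.
That puts F below Cb.
From F to Cb: 6 semitones over a fifth = diminished.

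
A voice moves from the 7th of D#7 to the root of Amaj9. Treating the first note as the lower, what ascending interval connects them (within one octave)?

m6

D#7 has C# as its 7th, and Amaj9 has A as its root.
C# up to A is 8 semitones, a half step narrower than a major sixth, so the interval is minor.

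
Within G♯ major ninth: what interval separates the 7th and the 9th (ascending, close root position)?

minor 3rd

G♯maj9 is spelled G♯–B♯–D♯–F𝄪–A♯.
7th = F𝄪; 9th = A♯.
F𝄪 up to A♯ is 3 semitones, a half step narrower than a major third, so the interval is minor.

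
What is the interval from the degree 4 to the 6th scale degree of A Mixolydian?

The scale runs A B C# D E F# G.
So we need the interval from D up to F#.
Counting 3 letters and 4 half steps from D gives a major third.

major third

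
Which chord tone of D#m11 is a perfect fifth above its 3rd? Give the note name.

D# minor eleventh is spelled D#–F#–A#–C#–E#–G#.
The 3rd is F#. A perfect fifth above F# is C#.
C# is the chord's 7th.

C#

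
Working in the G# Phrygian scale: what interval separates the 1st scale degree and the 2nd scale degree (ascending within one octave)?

G# phrygian: G# A B C# D# E F#.
The 1st scale degree is G# and the 2nd degree is A.
From G# to A: 1 semitone over a second = minor.

minor 2nd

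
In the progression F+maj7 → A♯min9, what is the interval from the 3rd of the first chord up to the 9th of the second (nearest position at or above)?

The 3rd of F+maj7 is A; the 9th of A♯min9 is B♯.
From A to B♯: 3 semitones over a second = augmented.

A2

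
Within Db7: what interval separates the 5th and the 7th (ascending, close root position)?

minor 3rd

Db7 is spelled Db-F-Ab-Cb.
So we need the interval from Ab up to Cb.
Ab up to Cb is 3 semitones, a half step narrower than a major third, so the interval is minor.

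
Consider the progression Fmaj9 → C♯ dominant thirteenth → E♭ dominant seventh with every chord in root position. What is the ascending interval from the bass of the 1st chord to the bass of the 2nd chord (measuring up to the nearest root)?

augmented fifth

The roots are F and C♯.
F up to C♯ is 8 semitones, a half step wider than a perfect fifth, so the interval is augmented.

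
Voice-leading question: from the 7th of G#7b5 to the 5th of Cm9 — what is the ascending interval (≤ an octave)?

minor second

The 7th of G#7b5 is F#; the 5th of Cm9 is G.
F# up to G is 1 semitone, a half step narrower than a major second, so the interval is minor.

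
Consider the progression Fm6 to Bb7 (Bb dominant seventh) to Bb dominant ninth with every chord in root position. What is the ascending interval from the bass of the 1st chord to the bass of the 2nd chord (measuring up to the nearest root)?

perfect fourth

The roots are F and Bb.
From F to Bb is 5 semitones, exactly the perfect fourth.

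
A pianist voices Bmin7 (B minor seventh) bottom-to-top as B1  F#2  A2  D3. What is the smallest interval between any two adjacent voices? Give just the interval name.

Adjacent intervals: B1→F#2 = perfect fifth; F#2→A2 = minor third; A2→D3 = perfect fourth.
The smallest is F#2 to A2, a minor third (3 semitones).

minor 3rd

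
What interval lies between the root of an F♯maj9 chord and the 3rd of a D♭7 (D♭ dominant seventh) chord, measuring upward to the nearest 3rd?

F♯maj9 has F♯ as its root, and D♭7 (D♭ dominant seventh) has F as its 3rd.
8 letter names make it an octave; at 11 semitones (a half step narrower than perfect) the quality is diminished.

diminished octave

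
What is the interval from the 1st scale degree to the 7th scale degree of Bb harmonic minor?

The scale runs Bb C Db Eb F Gb A.
The 1st scale degree is Bb and the 7th scale degree is A.
Counting 7 letters and 11 half steps from Bb gives a major seventh.

major seventh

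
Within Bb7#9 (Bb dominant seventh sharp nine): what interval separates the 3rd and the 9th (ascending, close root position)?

major 7th

The chord tones of Bb7#9 are Bb-D-F-Ab-C#.
The 3rd is D and the 9th is C#.
From D to C# is 11 semitones, exactly the major seventh.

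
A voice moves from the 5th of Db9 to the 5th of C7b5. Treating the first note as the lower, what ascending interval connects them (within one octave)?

Db9 has Ab as its 5th, and C7b5 has Gb as its 5th.
7 letter names make it a seventh; at 10 semitones (a half step narrower than major) the quality is minor.

minor seventh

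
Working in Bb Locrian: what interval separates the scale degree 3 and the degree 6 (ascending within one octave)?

perfect fourth

Bb locrian: Bb Cb Db Eb Fb Gb Ab.
So we need the interval from Db up to Gb.
Db up to Gb spans 4 letter names and 5 semitones — a perfect fourth.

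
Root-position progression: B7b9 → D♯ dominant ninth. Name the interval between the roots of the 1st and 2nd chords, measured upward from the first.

major third

The roots are B and D♯.
B up to D♯ spans 3 letter names and 4 semitones — a major third.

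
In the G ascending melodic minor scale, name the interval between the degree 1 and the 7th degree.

major seventh

G melodic minor: G A Bb C D E F#.
The degree 1 is G and the 7th degree is F#.
G up to F# spans 7 letter names and 11 semitones — a major seventh.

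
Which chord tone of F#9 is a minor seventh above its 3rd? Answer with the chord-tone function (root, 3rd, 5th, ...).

9th

F#9 (F# dominant ninth): F# A# C# E G#.
The 3rd is A#. A minor seventh above A# is G#.
G# is the chord's 9th.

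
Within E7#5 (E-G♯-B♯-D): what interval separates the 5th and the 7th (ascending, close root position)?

So we need the interval from B♯ up to D.
From B♯ to D: 2 semitones over a third = diminished.

diminished third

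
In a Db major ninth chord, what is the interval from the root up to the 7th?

M7

Dbmaj9 (Db major ninth) is spelled Db, F, Ab, C, Eb.
That puts Db below C.
Db up to C spans 7 letter names and 11 semitones — a major seventh.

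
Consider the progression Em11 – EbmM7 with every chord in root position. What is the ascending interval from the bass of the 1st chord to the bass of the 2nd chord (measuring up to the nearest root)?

The roots are E and Eb.
From E to Eb: 11 semitones over an octave = diminished.

diminished octave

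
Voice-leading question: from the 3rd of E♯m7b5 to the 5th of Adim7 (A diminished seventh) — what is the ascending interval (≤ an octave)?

The 3rd of E♯m7b5 is G♯; the 5th of Adim7 (A diminished seventh) is E♭.
6 letter names make it a sixth; at 7 semitones (a whole step narrower than major) the quality is diminished.

d6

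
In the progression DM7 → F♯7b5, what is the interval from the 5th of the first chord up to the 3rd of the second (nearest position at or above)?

augmented unison

DM7 has A as its 5th, and F♯7b5 has A♯ as its 3rd.
1 letter names make it a unison; at 1 semitone (a half step wider than perfect) the quality is augmented.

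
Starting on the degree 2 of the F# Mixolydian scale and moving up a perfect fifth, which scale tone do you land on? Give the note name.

The scale is F# G# A# B C# D# E.
The degree 2 is G#; a perfect fifth above that is D# — scale degree 6.

D#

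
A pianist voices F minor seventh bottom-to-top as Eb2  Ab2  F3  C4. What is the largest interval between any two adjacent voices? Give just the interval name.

major 6th

Adjacent intervals: Eb2→Ab2 = perfect fourth; Ab2→F3 = major sixth; F3→C4 = perfect fifth.
The largest is Ab2 to F3, a major sixth (9 semitones).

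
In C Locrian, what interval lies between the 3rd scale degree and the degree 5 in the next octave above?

minor 10th

Spelling C Locrian: C D♭ E♭ F G♭ A♭ B♭.
That puts E♭ below G♭.
From E♭ to G♭: 15 semitones over a tenth = minor.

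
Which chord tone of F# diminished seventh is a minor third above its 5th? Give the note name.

F# diminished seventh is spelled F#–A–C–Eb.
The 5th is C. A minor third above C is Eb.
Eb is the chord's 7th.

Eb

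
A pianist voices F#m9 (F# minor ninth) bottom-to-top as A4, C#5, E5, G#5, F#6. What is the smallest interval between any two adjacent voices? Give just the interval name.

Adjacent intervals: A4→C#5 = major third; C#5→E5 = minor third; E5→G#5 = major third; G#5→F#6 = minor seventh.
The smallest is C#5 to E5, a minor third (3 semitones).

minor 3rd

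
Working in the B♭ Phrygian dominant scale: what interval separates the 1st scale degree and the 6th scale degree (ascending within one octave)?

minor sixth

B♭ phrygian dominant: B♭ C♭ D E♭ F G♭ A♭.
That puts B♭ below G♭.
From B♭ to G♭: 8 semitones over a sixth = minor.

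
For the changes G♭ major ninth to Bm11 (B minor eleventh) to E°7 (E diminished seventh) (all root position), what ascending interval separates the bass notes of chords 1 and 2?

augmented third

The roots are G♭ and B.
G♭ up to B is 5 semitones, a half step wider than a major third, so the interval is augmented.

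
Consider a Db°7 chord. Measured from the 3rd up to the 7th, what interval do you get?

diminished fifth

The chord tones of Db°7 (Db diminished seventh) are Db-Fb-Abb-Cbb.
3rd = Fb; 7th = Cbb.
From Fb to Cbb: 6 semitones over a fifth = diminished.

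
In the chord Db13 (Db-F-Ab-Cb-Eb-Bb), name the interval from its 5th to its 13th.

major 9th

That puts Ab below Bb.
From Ab to Bb is 14 semitones, exactly the major ninth.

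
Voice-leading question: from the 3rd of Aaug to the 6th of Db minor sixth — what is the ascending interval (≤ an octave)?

Aaug has C# as its 3rd, and Db minor sixth has Bb as its 6th.
C# up to Bb is 9 semitones, a whole step narrower than a major seventh, so the interval is diminished.

diminished seventh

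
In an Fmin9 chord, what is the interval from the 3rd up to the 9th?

F minor ninth is spelled F–Ab–C–Eb–G.
That puts Ab below G.
Counting 7 letters and 11 half steps from Ab gives a major seventh.

major seventh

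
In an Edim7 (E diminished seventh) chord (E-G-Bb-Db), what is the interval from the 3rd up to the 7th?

So we need the interval from G up to Db.
From G to Db: 6 semitones over a fifth = diminished.

diminished fifth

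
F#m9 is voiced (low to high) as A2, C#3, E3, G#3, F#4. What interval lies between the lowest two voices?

Those voices are A2 and C#3.
From A to C# is 4 semitones, exactly the major third.

M3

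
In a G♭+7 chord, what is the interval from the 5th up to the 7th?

d3

G♭ augmented seventh is spelled G♭, B♭, D, F♭.
5th = D; 7th = F♭.
From D to F♭: 2 semitones over a third = diminished.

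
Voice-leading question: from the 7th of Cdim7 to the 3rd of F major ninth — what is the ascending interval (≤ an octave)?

Cdim7 has Bbb as its 7th, and F major ninth has A as its 3rd.
From Bbb to A: 12 semitones over a seventh = augmented.

augmented 7th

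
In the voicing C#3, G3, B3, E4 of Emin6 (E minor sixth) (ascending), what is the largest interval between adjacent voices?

Adjacent intervals: C#3→G3 = diminished fifth; G3→B3 = major third; B3→E4 = perfect fourth.
The largest is C#3 to G3, a diminished fifth (6 semitones).

diminished fifth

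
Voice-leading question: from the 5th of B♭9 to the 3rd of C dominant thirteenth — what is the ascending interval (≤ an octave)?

B♭9 has F as its 5th, and C dominant thirteenth has E as its 3rd.
Counting 7 letters and 11 half steps from F gives a major seventh.

major seventh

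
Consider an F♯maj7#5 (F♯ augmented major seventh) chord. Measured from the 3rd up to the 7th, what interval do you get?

The chord tones of F♯ augmented major seventh are F♯ A♯ C𝄪 E♯.
3rd = A♯; 7th = E♯.
A♯ up to E♯ spans 5 letter names and 7 semitones — a perfect fifth.

perfect fifth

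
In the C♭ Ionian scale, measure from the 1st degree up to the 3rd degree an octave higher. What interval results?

The scale runs C♭ D♭ E♭ F♭ G♭ A♭ B♭.
That puts C♭ below E♭.
C♭ up to E♭ spans 10 letter names and 16 semitones — a major tenth.

M10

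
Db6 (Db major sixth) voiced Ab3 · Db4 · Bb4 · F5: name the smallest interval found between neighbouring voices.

Adjacent intervals: Ab3→Db4 = perfect fourth; Db4→Bb4 = major sixth; Bb4→F5 = perfect fifth.
The smallest is Ab3 to Db4, a perfect fourth (5 semitones).

P4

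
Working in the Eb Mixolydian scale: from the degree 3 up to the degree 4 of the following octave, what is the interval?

minor ninth

The scale runs Eb F G Ab Bb C Db.
The degree 3 is G and the 4th degree (up an octave) is Ab.
9 letter names make it a ninth; at 13 semitones (a half step narrower than major) the quality is minor.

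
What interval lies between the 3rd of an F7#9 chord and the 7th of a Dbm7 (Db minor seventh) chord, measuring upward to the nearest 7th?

The 3rd of F7#9 is A; the 7th of Dbm7 (Db minor seventh) is Cb.
From A to Cb: 2 semitones over a third = diminished.

diminished 3rd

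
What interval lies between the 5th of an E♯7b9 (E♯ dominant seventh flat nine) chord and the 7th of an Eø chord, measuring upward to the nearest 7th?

The 5th of E♯7b9 (E♯ dominant seventh flat nine) is B♯; the 7th of Eø is D.
From B♯ to D: 2 semitones over a third = diminished.

diminished third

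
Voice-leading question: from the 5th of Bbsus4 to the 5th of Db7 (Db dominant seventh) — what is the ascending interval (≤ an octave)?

The 5th of Bbsus4 is F; the 5th of Db7 (Db dominant seventh) is Ab.
3 letter names make it a third; at 3 semitones (a half step narrower than major) the quality is minor.

minor third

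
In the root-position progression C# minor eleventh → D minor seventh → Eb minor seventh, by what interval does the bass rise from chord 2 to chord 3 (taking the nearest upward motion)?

The roots are D and Eb.
From D to Eb: 1 semitone over a second = minor.

minor 2nd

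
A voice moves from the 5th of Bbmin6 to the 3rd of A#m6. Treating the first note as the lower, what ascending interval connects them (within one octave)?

augmented fifth

Bbmin6 has F as its 5th, and A#m6 has C# as its 3rd.
5 letter names make it a fifth; at 8 semitones (a half step wider than perfect) the quality is augmented.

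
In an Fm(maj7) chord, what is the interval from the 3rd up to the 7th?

augmented fifth

FmM7 (F minor-major seventh): F, Ab, C, E.
The 3rd is Ab and the 7th is E.
5 letter names make it a fifth; at 8 semitones (a half step wider than perfect) the quality is augmented.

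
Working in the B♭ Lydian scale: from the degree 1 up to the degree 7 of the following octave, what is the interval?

The scale runs B♭ C D E F G A.
That puts B♭ below A.
B♭ up to A spans 14 letter names and 23 semitones — a major fourteenth.

major 14th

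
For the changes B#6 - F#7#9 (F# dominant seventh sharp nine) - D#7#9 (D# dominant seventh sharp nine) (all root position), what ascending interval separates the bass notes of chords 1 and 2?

diminished 5th

The roots are B# and F#.
From B# to F#: 6 semitones over a fifth = diminished.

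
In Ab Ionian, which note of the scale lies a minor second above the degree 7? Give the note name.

The scale is Ab Bb C Db Eb F G.
The degree 7 is G; a minor second above that is Ab — scale degree 1.

Ab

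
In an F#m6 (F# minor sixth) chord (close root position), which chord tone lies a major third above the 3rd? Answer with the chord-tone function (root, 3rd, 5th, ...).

5th

The chord tones of F#min6 are F# A C# D#.
The 3rd is A. A major third above A is C#.
C# is the chord's 5th.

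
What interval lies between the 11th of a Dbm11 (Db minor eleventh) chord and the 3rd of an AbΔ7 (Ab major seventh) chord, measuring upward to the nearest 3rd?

augmented 4th

The 11th of Dbm11 (Db minor eleventh) is Gb; the 3rd of AbΔ7 (Ab major seventh) is C.
4 letter names make it a fourth; at 6 semitones (a half step wider than perfect) the quality is augmented.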